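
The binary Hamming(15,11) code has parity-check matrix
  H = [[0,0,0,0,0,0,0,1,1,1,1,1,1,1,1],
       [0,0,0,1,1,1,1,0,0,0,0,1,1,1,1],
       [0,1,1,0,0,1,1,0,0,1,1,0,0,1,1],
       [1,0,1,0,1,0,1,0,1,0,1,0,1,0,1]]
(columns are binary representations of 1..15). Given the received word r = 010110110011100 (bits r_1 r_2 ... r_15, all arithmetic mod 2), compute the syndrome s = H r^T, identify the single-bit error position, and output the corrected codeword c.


s = (0, 1, 1, 0)^T, error position = 6, corrected codeword c = 010111110011100

Compute s = H r^T mod 2 one row at a time:
  s_1 = 1 + 0 + 0 + 1 + 1 + 1 + 0 + 0 = 4 ≡ 0 (mod 2).
  s_2 = 1 + 1 + 0 + 1 + 1 + 1 + 0 + 0 = 5 ≡ 1 (mod 2).
  s_3 = 1 + 0 + 0 + 1 + 0 + 1 + 0 + 0 = 3 ≡ 1 (mod 2).
  s_4 = 0 + 0 + 1 + 1 + 0 + 1 + 1 + 0 = 4 ≡ 0 (mod 2).
s = (0, 1, 1, 0)^T — this equals column 6 of H (binary 0110), so error is at position 6.
Correct: flip bit 6 of r = 010110110011100 to get c = 010111110011100.


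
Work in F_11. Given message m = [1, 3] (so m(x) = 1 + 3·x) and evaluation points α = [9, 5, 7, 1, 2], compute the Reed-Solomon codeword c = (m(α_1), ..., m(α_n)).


c = [6, 5, 0, 4, 7]

Message polynomial: m(x) = 1 + 3·x (mod 11).
For each evaluation point α_i, compute m(α_i) mod 11:
  α_1 = 9: Horner steps 3 → 6, so m(9) = 6.
  α_2 = 5: Horner steps 3 → 5, so m(5) = 5.
  α_3 = 7: Horner steps 3 → 0, so m(7) = 0.
  α_4 = 1: Horner steps 3 → 4, so m(1) = 4.
  α_5 = 2: Horner steps 3 → 7, so m(2) = 7.
Codeword c = [6, 5, 0, 4, 7] ∈ F_11^5.


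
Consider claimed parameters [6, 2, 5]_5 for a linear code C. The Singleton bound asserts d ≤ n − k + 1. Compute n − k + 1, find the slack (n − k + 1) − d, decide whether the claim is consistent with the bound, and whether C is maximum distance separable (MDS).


Singleton RHS = n − k + 1 = 5, slack = 0, bound satisfied, MDS.

Singleton bound: d ≤ n − k + 1.
Here n = 6, k = 2, so n − k + 1 = 5.
Given d = 5, check d ≤ 5: YES.
Slack = (n − k + 1) − d = 0.
The code is MDS (slack = 0).
Description: the claimed parameters are [6, 2, 5]_5; such a code would be MDS (meets Singleton bound).


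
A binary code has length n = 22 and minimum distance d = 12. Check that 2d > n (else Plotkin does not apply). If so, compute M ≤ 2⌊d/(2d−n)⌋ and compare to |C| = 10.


Plotkin bound M ≤ 12; given |C| = 10 ≤ bound (satisfied).

Check applicability: 2d = 24, n = 22.
2d − n = 2 > 0, so Plotkin applies.
Compute d/(2d−n) = 12/2 ≈ 6.0000.
⌊d/(2d−n)⌋ = 6.
Plotkin bound: M ≤ 2·6 = 12.
Given |C| = 10, check: satisfied.
This |C| is below the Plotkin bound.


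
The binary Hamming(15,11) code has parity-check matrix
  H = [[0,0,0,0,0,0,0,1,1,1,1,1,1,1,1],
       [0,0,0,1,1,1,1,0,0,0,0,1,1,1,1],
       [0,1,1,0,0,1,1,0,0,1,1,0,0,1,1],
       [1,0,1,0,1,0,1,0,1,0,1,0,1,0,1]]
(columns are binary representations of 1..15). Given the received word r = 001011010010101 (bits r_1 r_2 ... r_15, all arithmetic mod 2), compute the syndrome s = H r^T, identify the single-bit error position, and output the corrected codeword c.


s = (0, 0, 0, 1)^T, error position = 1, corrected codeword c = 101011010010101

Compute s = H r^T mod 2 one row at a time:
  s_1 = 1 + 0 + 0 + 1 + 0 + 1 + 0 + 1 = 4 ≡ 0 (mod 2).
  s_2 = 0 + 1 + 1 + 0 + 0 + 1 + 0 + 1 = 4 ≡ 0 (mod 2).
  s_3 = 0 + 1 + 1 + 0 + 0 + 1 + 0 + 1 = 4 ≡ 0 (mod 2).
  s_4 = 0 + 1 + 1 + 0 + 0 + 1 + 1 + 1 = 5 ≡ 1 (mod 2).
s = (0, 0, 0, 1)^T — this equals column 1 of H (binary 0001), so error is at position 1.
Correct: flip bit 1 of r = 001011010010101 to get c = 101011010010101.


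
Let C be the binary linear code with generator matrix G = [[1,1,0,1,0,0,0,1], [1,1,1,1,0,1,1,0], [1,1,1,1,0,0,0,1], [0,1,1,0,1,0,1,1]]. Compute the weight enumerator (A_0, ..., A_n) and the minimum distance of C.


Weight distribution: A_0 = 1, A_1 = 1, A_3 = 2, A_4 = 5, A_5 = 5, A_6 = 2. Minimum distance d = 1.

Enumerate all 2^4 = 16 messages m ∈ F_2^4.
For each, compute codeword c = mG in F_2^8, then tally its weight.
  m = 0000 → c = 00000000, weight = 0.
  m = 1000 → c = 11010001, weight = 4.
  m = 0100 → c = 11110110, weight = 6.
  m = 1100 → c = 00100111, weight = 4.
  m = 0010 → c = 11110001, weight = 5.
  m = 1010 → c = 00100000, weight = 1.
  m = 0110 → c = 00000111, weight = 3.
  m = 1110 → c = 11010110, weight = 5.
  m = 0001 → c = 01101011, weight = 5.
  m = 1001 → c = 10111010, weight = 5.
  m = 0101 → c = 10011101, weight = 5.
  m = 1101 → c = 01001100, weight = 3.
  m = 0011 → c = 10011010, weight = 4.
  m = 1011 → c = 01001011, weight = 4.
  m = 0111 → c = 01101100, weight = 4.
  m = 1111 → c = 10111101, weight = 6.
Tally weights:
  weight 0: 1 codewords.
  weight 1: 1 codewords.
  weight 3: 2 codewords.
  weight 4: 5 codewords.
  weight 5: 5 codewords.
  weight 6: 2 codewords.
Minimum distance d = smallest w > 0 with A_w > 0 = 1.
Sanity: Σ A_w = 16 = 2^4 = 16 ✓.


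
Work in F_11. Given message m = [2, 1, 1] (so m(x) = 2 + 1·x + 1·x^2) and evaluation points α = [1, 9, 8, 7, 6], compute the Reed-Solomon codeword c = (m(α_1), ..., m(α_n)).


c = [4, 4, 8, 3, 0]

Message polynomial: m(x) = 2 + 1·x + 1·x^2 (mod 11).
For each evaluation point α_i, compute m(α_i) mod 11:
  α_1 = 1: Horner steps 1 → 2 → 4, so m(1) = 4.
  α_2 = 9: Horner steps 1 → 10 → 4, so m(9) = 4.
  α_3 = 8: Horner steps 1 → 9 → 8, so m(8) = 8.
  α_4 = 7: Horner steps 1 → 8 → 3, so m(7) = 3.
  α_5 = 6: Horner steps 1 → 7 → 0, so m(6) = 0.
Codeword c = [4, 4, 8, 3, 0] ∈ F_11^5.


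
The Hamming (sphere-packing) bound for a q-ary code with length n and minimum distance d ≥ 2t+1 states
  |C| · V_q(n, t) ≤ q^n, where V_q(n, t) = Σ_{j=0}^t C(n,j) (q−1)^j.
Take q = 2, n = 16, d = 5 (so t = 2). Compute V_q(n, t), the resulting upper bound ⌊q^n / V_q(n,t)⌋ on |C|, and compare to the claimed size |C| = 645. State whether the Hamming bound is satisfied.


V_q(n, t) = 137, q^n = 65536, Hamming bound = 478, |C| = 645 > bound (violated).

Step 1: Compute V_q(n, t) = Σ_{j=0}^2 C(n, j) (q−1)^j.
  j = 0: C(16,0)·(1)^0 = 1·1 = 1.
  j = 1: C(16,1)·(1)^1 = 16·1 = 16.
  j = 2: C(16,2)·(1)^2 = 120·1 = 120.
  V_q(n, t) = 1 + 16 + 120 = 137.
Step 2: q^n = 2^16 = 65536.
Step 3: Hamming bound ⌊q^n / V_q(n,t)⌋ = ⌊65536/137⌋ = 478.
Step 4: Compare |C| = 645 to 478: violated.
The claimed |C| lies above the Hamming bound, so no 2-ary code of length 16 with d ≥ 5 can have 645 codewords.


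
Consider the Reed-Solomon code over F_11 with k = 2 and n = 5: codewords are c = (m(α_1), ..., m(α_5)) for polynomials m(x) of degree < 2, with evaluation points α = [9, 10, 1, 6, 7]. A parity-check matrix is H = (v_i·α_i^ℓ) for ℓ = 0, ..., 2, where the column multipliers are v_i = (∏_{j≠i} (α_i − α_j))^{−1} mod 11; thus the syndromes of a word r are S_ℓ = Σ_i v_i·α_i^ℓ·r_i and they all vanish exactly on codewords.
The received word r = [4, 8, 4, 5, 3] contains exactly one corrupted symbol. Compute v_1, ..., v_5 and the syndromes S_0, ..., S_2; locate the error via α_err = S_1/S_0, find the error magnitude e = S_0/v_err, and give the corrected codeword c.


S = (7, 8, 6), error at position 1, error magnitude e = 5, c = [10, 8, 4, 5, 3].

Step 1: column multipliers v_i = (∏_{j≠i}(α_i − α_j))^{−1} mod 11.
  i = 1 (α = 9): (9−10)(9−1)(9−6)(9−7) = (−1)·8·3·2 = −48 ≡ 7, so v_1 = 7^{−1} = 8 (mod 11).
  i = 2 (α = 10): (10−9)(10−1)(10−6)(10−7) = 1·9·4·3 = 108 ≡ 9, so v_2 = 9^{−1} = 5 (mod 11).
  i = 3 (α = 1): (1−9)(1−10)(1−6)(1−7) = (−8)·(−9)·(−5)·(−6) = 2160 ≡ 4, so v_3 = 4^{−1} = 3 (mod 11).
  i = 4 (α = 6): (6−9)(6−10)(6−1)(6−7) = (−3)·(−4)·5·(−1) = −60 ≡ 6, so v_4 = 6^{−1} = 2 (mod 11).
  i = 5 (α = 7): (7−9)(7−10)(7−1)(7−6) = (−2)·(−3)·6·1 = 36 ≡ 3, so v_5 = 3^{−1} = 4 (mod 11).
  v = [8, 5, 3, 2, 4].
Step 2: syndromes of r = [4, 8, 4, 5, 3] (all sums mod 11).
  S_0 = Σ v_i r_i = 8·4 + 5·8 + 3·4 + 2·5 + 4·3 = 106 ≡ 7.
  S_1 = Σ v_i α_i r_i = 8·9·4 + 5·10·8 + 3·1·4 + 2·6·5 + 4·7·3 = 844 ≡ 8.
  α_i^2 mod 11 = [4, 1, 1, 3, 5].
  S_2 = Σ v_i α_i^2 r_i = 8·4·4 + 5·1·8 + 3·1·4 + 2·3·5 + 4·5·3 = 270 ≡ 6.
  S = (7, 8, 6) ≠ 0, so r is not a codeword (an error is present).
Step 3: locate the error. For a single error e at position i, S_ℓ = v_i·e·α_i^ℓ, so α_err = S_1/S_0.
  S_0^{−1} = 7^{−1} = 8 (mod 11), so α_err = 8·8 = 64 ≡ 9 = α_1. Error position i = 1.
  Consistency check: S_2/S_1 = 6·7 = 42 ≡ 9 = α_err ✓ (single-error assumption holds).
Step 4: error magnitude e = S_0/v_1 = S_0·∏_{j≠1}(α_1 − α_j) = 7·7 = 49 ≡ 5 (mod 11).
Step 5: correct position 1: c_1 = r_1 − e = 4 − 5 ≡ 10 (mod 11). Hence c = [10, 8, 4, 5, 3].
  Check: interpolating c through the α_i gives m(x) = 6 + 9·x (degree < 2) with m(α_i) = c_i for every i, so c is indeed a codeword.


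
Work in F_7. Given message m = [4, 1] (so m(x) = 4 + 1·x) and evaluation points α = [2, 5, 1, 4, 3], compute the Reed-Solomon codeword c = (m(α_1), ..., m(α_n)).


c = [6, 2, 5, 1, 0]

Message polynomial: m(x) = 4 + 1·x (mod 7).
For each evaluation point α_i, compute m(α_i) mod 7:
  α_1 = 2: Horner steps 1 → 6, so m(2) = 6.
  α_2 = 5: Horner steps 1 → 2, so m(5) = 2.
  α_3 = 1: Horner steps 1 → 5, so m(1) = 5.
  α_4 = 4: Horner steps 1 → 1, so m(4) = 1.
  α_5 = 3: Horner steps 1 → 0, so m(3) = 0.
Codeword c = [6, 2, 5, 1, 0] ∈ F_7^5.


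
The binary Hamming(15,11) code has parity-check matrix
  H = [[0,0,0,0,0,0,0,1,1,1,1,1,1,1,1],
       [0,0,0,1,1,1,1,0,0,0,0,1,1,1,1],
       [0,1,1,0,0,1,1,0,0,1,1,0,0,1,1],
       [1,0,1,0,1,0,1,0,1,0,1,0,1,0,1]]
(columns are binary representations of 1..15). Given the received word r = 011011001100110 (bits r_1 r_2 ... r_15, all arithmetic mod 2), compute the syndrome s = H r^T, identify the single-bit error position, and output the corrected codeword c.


s = (0, 0, 1, 0)^T, error position = 2, corrected codeword c = 001011001100110

Compute s = H r^T mod 2 one row at a time:
  s_1 = 0 + 1 + 1 + 0 + 0 + 1 + 1 + 0 = 4 ≡ 0 (mod 2).
  s_2 = 0 + 1 + 1 + 0 + 0 + 1 + 1 + 0 = 4 ≡ 0 (mod 2).
  s_3 = 1 + 1 + 1 + 0 + 1 + 0 + 1 + 0 = 5 ≡ 1 (mod 2).
  s_4 = 0 + 1 + 1 + 0 + 1 + 0 + 1 + 0 = 4 ≡ 0 (mod 2).
s = (0, 0, 1, 0)^T — this equals column 2 of H (binary 0010), so error is at position 2.
Correct: flip bit 2 of r = 011011001100110 to get c = 001011001100110.


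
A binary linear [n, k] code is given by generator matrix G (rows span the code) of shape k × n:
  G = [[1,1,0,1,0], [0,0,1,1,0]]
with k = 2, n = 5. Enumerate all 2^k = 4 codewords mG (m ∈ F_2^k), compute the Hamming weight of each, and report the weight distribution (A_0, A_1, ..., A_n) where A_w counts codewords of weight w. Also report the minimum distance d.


Weight distribution: A_0 = 1, A_2 = 1, A_3 = 2. Minimum distance d = 2.

Enumerate all 2^2 = 4 messages m ∈ F_2^2.
For each, compute codeword c = mG in F_2^5, then tally its weight.
  m = 00 → c = 00000, weight = 0.
  m = 10 → c = 11010, weight = 3.
  m = 01 → c = 00110, weight = 2.
  m = 11 → c = 11100, weight = 3.
Tally weights:
  weight 0: 1 codewords.
  weight 2: 1 codewords.
  weight 3: 2 codewords.
Minimum distance d = smallest w > 0 with A_w > 0 = 2.
Sanity: Σ A_w = 4 = 2^2 = 4 ✓.


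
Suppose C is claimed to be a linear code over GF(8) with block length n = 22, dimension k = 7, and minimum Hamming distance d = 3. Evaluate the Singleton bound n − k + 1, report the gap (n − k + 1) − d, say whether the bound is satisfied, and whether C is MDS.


Singleton RHS = n − k + 1 = 16, slack = 13, bound satisfied, not MDS.

Singleton bound: d ≤ n − k + 1.
Here n = 22, k = 7, so n − k + 1 = 16.
Given d = 3, check d ≤ 16: YES.
Slack = (n − k + 1) − d = 13.
The code is NOT MDS (slack = 13 > 0).
Description: the claimed parameters are [22, 7, 3]_8; such a code would be non-MDS.


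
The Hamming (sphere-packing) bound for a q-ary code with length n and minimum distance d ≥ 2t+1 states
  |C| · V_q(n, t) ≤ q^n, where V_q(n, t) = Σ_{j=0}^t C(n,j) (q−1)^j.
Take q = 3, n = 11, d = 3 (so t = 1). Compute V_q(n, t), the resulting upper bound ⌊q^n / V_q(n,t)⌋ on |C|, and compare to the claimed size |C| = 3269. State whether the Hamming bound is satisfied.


V_q(n, t) = 23, q^n = 177147, Hamming bound = 7702, |C| = 3269 ≤ bound (satisfied).

Step 1: Compute V_q(n, t) = Σ_{j=0}^1 C(n, j) (q−1)^j.
  j = 0: C(11,0)·(2)^0 = 1·1 = 1.
  j = 1: C(11,1)·(2)^1 = 11·2 = 22.
  V_q(n, t) = 1 + 22 = 23.
Step 2: q^n = 3^11 = 177147.
Step 3: Hamming bound ⌊q^n / V_q(n,t)⌋ = ⌊177147/23⌋ = 7702.
Step 4: Compare |C| = 3269 to 7702: satisfied.
The claimed |C| lies below the Hamming bound.


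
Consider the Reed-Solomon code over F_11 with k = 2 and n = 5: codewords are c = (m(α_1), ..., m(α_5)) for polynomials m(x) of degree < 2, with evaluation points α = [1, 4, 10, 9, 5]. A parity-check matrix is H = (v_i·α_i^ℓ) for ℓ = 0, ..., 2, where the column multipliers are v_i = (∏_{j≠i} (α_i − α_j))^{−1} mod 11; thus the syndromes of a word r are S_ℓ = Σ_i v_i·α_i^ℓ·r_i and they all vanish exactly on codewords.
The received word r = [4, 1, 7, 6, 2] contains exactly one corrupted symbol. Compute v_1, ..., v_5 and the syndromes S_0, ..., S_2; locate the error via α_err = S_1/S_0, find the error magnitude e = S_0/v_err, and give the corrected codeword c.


S = (1, 1, 1), error at position 1, error magnitude e = 6, c = [9, 1, 7, 6, 2].

Step 1: column multipliers v_i = (∏_{j≠i}(α_i − α_j))^{−1} mod 11.
  i = 1 (α = 1): (1−4)(1−10)(1−9)(1−5) = (−3)·(−9)·(−8)·(−4) = 864 ≡ 6, so v_1 = 6^{−1} = 2 (mod 11).
  i = 2 (α = 4): (4−1)(4−10)(4−9)(4−5) = 3·(−6)·(−5)·(−1) = −90 ≡ 9, so v_2 = 9^{−1} = 5 (mod 11).
  i = 3 (α = 10): (10−1)(10−4)(10−9)(10−5) = 9·6·1·5 = 270 ≡ 6, so v_3 = 6^{−1} = 2 (mod 11).
  i = 4 (α = 9): (9−1)(9−4)(9−10)(9−5) = 8·5·(−1)·4 = −160 ≡ 5, so v_4 = 5^{−1} = 9 (mod 11).
  i = 5 (α = 5): (5−1)(5−4)(5−10)(5−9) = 4·1·(−5)·(−4) = 80 ≡ 3, so v_5 = 3^{−1} = 4 (mod 11).
  v = [2, 5, 2, 9, 4].
Step 2: syndromes of r = [4, 1, 7, 6, 2] (all sums mod 11).
  S_0 = Σ v_i r_i = 2·4 + 5·1 + 2·7 + 9·6 + 4·2 = 89 ≡ 1.
  S_1 = Σ v_i α_i r_i = 2·1·4 + 5·4·1 + 2·10·7 + 9·9·6 + 4·5·2 = 694 ≡ 1.
  α_i^2 mod 11 = [1, 5, 1, 4, 3].
  S_2 = Σ v_i α_i^2 r_i = 2·1·4 + 5·5·1 + 2·1·7 + 9·4·6 + 4·3·2 = 287 ≡ 1.
  S = (1, 1, 1) ≠ 0, so r is not a codeword (an error is present).
Step 3: locate the error. For a single error e at position i, S_ℓ = v_i·e·α_i^ℓ, so α_err = S_1/S_0.
  S_0^{−1} = 1^{−1} = 1 (mod 11), so α_err = 1·1 = 1 ≡ 1 = α_1. Error position i = 1.
  Consistency check: S_2/S_1 = 1·1 = 1 ≡ 1 = α_err ✓ (single-error assumption holds).
Step 4: error magnitude e = S_0/v_1 = S_0·∏_{j≠1}(α_1 − α_j) = 1·6 = 6 ≡ 6 (mod 11).
Step 5: correct position 1: c_1 = r_1 − e = 4 − 6 ≡ 9 (mod 11). Hence c = [9, 1, 7, 6, 2].
  Check: interpolating c through the α_i gives m(x) = 8 + 1·x (degree < 2) with m(α_i) = c_i for every i, so c is indeed a codeword.


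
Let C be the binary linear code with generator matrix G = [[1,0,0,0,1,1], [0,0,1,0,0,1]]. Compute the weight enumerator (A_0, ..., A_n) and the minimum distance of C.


Weight distribution: A_0 = 1, A_2 = 1, A_3 = 2. Minimum distance d = 2.

Enumerate all 2^2 = 4 messages m ∈ F_2^2.
For each, compute codeword c = mG in F_2^6, then tally its weight.
  m = 00 → c = 000000, weight = 0.
  m = 10 → c = 100011, weight = 3.
  m = 01 → c = 001001, weight = 2.
  m = 11 → c = 101010, weight = 3.
Tally weights:
  weight 0: 1 codewords.
  weight 2: 1 codewords.
  weight 3: 2 codewords.
Minimum distance d = smallest w > 0 with A_w > 0 = 2.
Sanity: Σ A_w = 4 = 2^2 = 4 ✓.


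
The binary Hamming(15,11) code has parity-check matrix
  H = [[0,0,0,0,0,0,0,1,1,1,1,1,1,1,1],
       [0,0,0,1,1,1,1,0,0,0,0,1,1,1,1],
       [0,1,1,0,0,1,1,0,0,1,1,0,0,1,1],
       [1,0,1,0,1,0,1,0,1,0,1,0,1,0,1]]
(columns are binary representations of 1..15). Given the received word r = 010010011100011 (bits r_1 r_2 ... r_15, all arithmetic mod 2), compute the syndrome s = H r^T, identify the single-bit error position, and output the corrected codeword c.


s = (1, 1, 0, 1)^T, error position = 13, corrected codeword c = 010010011100111

Compute s = H r^T mod 2 one row at a time:
  s_1 = 1 + 1 + 1 + 0 + 0 + 0 + 1 + 1 = 5 ≡ 1 (mod 2).
  s_2 = 0 + 1 + 0 + 0 + 0 + 0 + 1 + 1 = 3 ≡ 1 (mod 2).
  s_3 = 1 + 0 + 0 + 0 + 1 + 0 + 1 + 1 = 4 ≡ 0 (mod 2).
  s_4 = 0 + 0 + 1 + 0 + 1 + 0 + 0 + 1 = 3 ≡ 1 (mod 2).
s = (1, 1, 0, 1)^T — this equals column 13 of H (binary 1101), so error is at position 13.
Correct: flip bit 13 of r = 010010011100011 to get c = 010010011100111.


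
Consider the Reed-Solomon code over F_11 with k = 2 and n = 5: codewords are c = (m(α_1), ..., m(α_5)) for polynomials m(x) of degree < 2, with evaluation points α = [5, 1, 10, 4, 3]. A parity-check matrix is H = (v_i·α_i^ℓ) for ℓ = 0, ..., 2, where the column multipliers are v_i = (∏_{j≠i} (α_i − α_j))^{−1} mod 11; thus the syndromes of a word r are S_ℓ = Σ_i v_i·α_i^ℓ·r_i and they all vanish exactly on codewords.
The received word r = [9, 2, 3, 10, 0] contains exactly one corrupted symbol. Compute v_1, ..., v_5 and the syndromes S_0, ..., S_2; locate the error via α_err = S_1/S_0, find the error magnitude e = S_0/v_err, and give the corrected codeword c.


S = (6, 5, 6), error at position 3, error magnitude e = 10, c = [9, 2, 4, 10, 0].

Step 1: column multipliers v_i = (∏_{j≠i}(α_i − α_j))^{−1} mod 11.
  i = 1 (α = 5): (5−1)(5−10)(5−4)(5−3) = 4·(−5)·1·2 = −40 ≡ 4, so v_1 = 4^{−1} = 3 (mod 11).
  i = 2 (α = 1): (1−5)(1−10)(1−4)(1−3) = (−4)·(−9)·(−3)·(−2) = 216 ≡ 7, so v_2 = 7^{−1} = 8 (mod 11).
  i = 3 (α = 10): (10−5)(10−1)(10−4)(10−3) = 5·9·6·7 = 1890 ≡ 9, so v_3 = 9^{−1} = 5 (mod 11).
  i = 4 (α = 4): (4−5)(4−1)(4−10)(4−3) = (−1)·3·(−6)·1 = 18 ≡ 7, so v_4 = 7^{−1} = 8 (mod 11).
  i = 5 (α = 3): (3−5)(3−1)(3−10)(3−4) = (−2)·2·(−7)·(−1) = −28 ≡ 5, so v_5 = 5^{−1} = 9 (mod 11).
  v = [3, 8, 5, 8, 9].
Step 2: syndromes of r = [9, 2, 3, 10, 0] (all sums mod 11).
  S_0 = Σ v_i r_i = 3·9 + 8·2 + 5·3 + 8·10 + 9·0 = 138 ≡ 6.
  S_1 = Σ v_i α_i r_i = 3·5·9 + 8·1·2 + 5·10·3 + 8·4·10 + 9·3·0 = 621 ≡ 5.
  α_i^2 mod 11 = [3, 1, 1, 5, 9].
  S_2 = Σ v_i α_i^2 r_i = 3·3·9 + 8·1·2 + 5·1·3 + 8·5·10 + 9·9·0 = 512 ≡ 6.
  S = (6, 5, 6) ≠ 0, so r is not a codeword (an error is present).
Step 3: locate the error. For a single error e at position i, S_ℓ = v_i·e·α_i^ℓ, so α_err = S_1/S_0.
  S_0^{−1} = 6^{−1} = 2 (mod 11), so α_err = 5·2 = 10 ≡ 10 = α_3. Error position i = 3.
  Consistency check: S_2/S_1 = 6·9 = 54 ≡ 10 = α_err ✓ (single-error assumption holds).
Step 4: error magnitude e = S_0/v_3 = S_0·∏_{j≠3}(α_3 − α_j) = 6·9 = 54 ≡ 10 (mod 11).
Step 5: correct position 3: c_3 = r_3 − e = 3 − 10 ≡ 4 (mod 11). Hence c = [9, 2, 4, 10, 0].
  Check: interpolating c through the α_i gives m(x) = 3 + 10·x (degree < 2) with m(α_i) = c_i for every i, so c is indeed a codeword.


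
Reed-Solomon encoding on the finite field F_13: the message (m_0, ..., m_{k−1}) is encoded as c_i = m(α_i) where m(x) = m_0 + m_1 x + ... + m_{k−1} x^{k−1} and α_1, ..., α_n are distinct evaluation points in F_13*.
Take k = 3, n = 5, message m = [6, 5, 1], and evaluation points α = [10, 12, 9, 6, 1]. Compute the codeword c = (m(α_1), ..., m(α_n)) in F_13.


c = [0, 2, 2, 7, 12]

Message polynomial: m(x) = 6 + 5·x + 1·x^2 (mod 13).
For each evaluation point α_i, compute m(α_i) mod 13:
  α_1 = 10: Horner steps 1 → 2 → 0, so m(10) = 0.
  α_2 = 12: Horner steps 1 → 4 → 2, so m(12) = 2.
  α_3 = 9: Horner steps 1 → 1 → 2, so m(9) = 2.
  α_4 = 6: Horner steps 1 → 11 → 7, so m(6) = 7.
  α_5 = 1: Horner steps 1 → 6 → 12, so m(1) = 12.
Codeword c = [0, 2, 2, 7, 12] ∈ F_13^5.


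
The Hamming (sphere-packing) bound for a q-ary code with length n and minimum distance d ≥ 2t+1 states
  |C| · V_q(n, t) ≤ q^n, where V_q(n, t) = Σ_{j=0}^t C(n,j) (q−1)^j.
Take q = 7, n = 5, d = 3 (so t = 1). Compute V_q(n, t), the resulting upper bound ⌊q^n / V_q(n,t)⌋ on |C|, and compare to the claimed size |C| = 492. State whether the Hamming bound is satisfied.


V_q(n, t) = 31, q^n = 16807, Hamming bound = 542, |C| = 492 ≤ bound (satisfied).

Step 1: Compute V_q(n, t) = Σ_{j=0}^1 C(n, j) (q−1)^j.
  j = 0: C(5,0)·(6)^0 = 1·1 = 1.
  j = 1: C(5,1)·(6)^1 = 5·6 = 30.
  V_q(n, t) = 1 + 30 = 31.
Step 2: q^n = 7^5 = 16807.
Step 3: Hamming bound ⌊q^n / V_q(n,t)⌋ = ⌊16807/31⌋ = 542.
Step 4: Compare |C| = 492 to 542: satisfied.
The claimed |C| lies below the Hamming bound.


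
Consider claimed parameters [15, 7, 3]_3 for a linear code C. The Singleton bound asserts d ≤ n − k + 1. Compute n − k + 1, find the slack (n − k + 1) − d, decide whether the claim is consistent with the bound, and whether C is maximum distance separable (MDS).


Singleton RHS = n − k + 1 = 9, slack = 6, bound satisfied, not MDS.

Singleton bound: d ≤ n − k + 1.
Here n = 15, k = 7, so n − k + 1 = 9.
Given d = 3, check d ≤ 9: YES.
Slack = (n − k + 1) − d = 6.
The code is NOT MDS (slack = 6 > 0).
Description: the claimed parameters are [15, 7, 3]_3; such a code would be non-MDS.


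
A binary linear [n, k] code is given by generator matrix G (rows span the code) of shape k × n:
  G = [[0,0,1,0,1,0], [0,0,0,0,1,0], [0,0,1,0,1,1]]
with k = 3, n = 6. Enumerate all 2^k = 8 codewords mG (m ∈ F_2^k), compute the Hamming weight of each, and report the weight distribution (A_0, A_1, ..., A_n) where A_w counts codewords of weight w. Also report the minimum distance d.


Weight distribution: A_0 = 1, A_1 = 3, A_2 = 3, A_3 = 1. Minimum distance d = 1.

Enumerate all 2^3 = 8 messages m ∈ F_2^3.
For each, compute codeword c = mG in F_2^6, then tally its weight.
  m = 000 → c = 000000, weight = 0.
  m = 100 → c = 001010, weight = 2.
  m = 010 → c = 000010, weight = 1.
  m = 110 → c = 001000, weight = 1.
  m = 001 → c = 001011, weight = 3.
  m = 101 → c = 000001, weight = 1.
  m = 011 → c = 001001, weight = 2.
  m = 111 → c = 000011, weight = 2.
Tally weights:
  weight 0: 1 codewords.
  weight 1: 3 codewords.
  weight 2: 3 codewords.
  weight 3: 1 codewords.
Minimum distance d = smallest w > 0 with A_w > 0 = 1.
Sanity: Σ A_w = 8 = 2^3 = 8 ✓.


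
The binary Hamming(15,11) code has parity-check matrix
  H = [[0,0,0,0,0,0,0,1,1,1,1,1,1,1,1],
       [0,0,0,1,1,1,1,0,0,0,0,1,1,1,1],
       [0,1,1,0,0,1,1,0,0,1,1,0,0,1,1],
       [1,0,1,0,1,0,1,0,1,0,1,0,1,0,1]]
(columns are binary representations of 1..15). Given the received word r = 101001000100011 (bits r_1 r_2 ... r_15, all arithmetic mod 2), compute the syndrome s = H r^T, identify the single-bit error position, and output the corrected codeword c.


s = (1, 1, 1, 1)^T, error position = 15, corrected codeword c = 101001000100010

Compute s = H r^T mod 2 one row at a time:
  s_1 = 0 + 0 + 1 + 0 + 0 + 0 + 1 + 1 = 3 ≡ 1 (mod 2).
  s_2 = 0 + 0 + 1 + 0 + 0 + 0 + 1 + 1 = 3 ≡ 1 (mod 2).
  s_3 = 0 + 1 + 1 + 0 + 1 + 0 + 1 + 1 = 5 ≡ 1 (mod 2).
  s_4 = 1 + 1 + 0 + 0 + 0 + 0 + 0 + 1 = 3 ≡ 1 (mod 2).
s = (1, 1, 1, 1)^T — this equals column 15 of H (binary 1111), so error is at position 15.
Correct: flip bit 15 of r = 101001000100011 to get c = 101001000100010.


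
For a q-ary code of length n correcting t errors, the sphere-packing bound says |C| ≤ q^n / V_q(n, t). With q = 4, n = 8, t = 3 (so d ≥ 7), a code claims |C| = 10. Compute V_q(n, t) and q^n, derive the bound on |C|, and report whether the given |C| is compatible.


V_q(n, t) = 1789, q^n = 65536, Hamming bound = 36, |C| = 10 ≤ bound (satisfied).

Step 1: Compute V_q(n, t) = Σ_{j=0}^3 C(n, j) (q−1)^j.
  j = 0: C(8,0)·(3)^0 = 1·1 = 1.
  j = 1: C(8,1)·(3)^1 = 8·3 = 24.
  j = 2: C(8,2)·(3)^2 = 28·9 = 252.
  j = 3: C(8,3)·(3)^3 = 56·27 = 1512.
  V_q(n, t) = 1 + 24 + 252 + 1512 = 1789.
Step 2: q^n = 4^8 = 65536.
Step 3: Hamming bound ⌊q^n / V_q(n,t)⌋ = ⌊65536/1789⌋ = 36.
Step 4: Compare |C| = 10 to 36: satisfied.
The claimed |C| lies below the Hamming bound.


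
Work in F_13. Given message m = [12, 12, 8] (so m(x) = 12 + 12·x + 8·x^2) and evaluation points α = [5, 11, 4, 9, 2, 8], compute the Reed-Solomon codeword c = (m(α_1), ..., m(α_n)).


c = [12, 7, 6, 1, 3, 9]

Message polynomial: m(x) = 12 + 12·x + 8·x^2 (mod 13).
For each evaluation point α_i, compute m(α_i) mod 13:
  α_1 = 5: Horner steps 8 → 0 → 12, so m(5) = 12.
  α_2 = 11: Horner steps 8 → 9 → 7, so m(11) = 7.
  α_3 = 4: Horner steps 8 → 5 → 6, so m(4) = 6.
  α_4 = 9: Horner steps 8 → 6 → 1, so m(9) = 1.
  α_5 = 2: Horner steps 8 → 2 → 3, so m(2) = 3.
  α_6 = 8: Horner steps 8 → 11 → 9, so m(8) = 9.
Codeword c = [12, 7, 6, 1, 3, 9] ∈ F_13^6.


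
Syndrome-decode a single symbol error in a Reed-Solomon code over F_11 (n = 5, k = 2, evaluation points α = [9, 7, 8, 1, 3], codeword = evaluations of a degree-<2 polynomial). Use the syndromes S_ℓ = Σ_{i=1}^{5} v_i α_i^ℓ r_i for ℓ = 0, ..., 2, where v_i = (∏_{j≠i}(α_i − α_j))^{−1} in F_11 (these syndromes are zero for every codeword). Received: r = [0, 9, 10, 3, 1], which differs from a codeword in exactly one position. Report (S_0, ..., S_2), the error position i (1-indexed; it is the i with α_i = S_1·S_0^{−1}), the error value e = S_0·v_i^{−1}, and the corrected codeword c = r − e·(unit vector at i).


S = (9, 5, 4), error at position 5, error magnitude e = 7, c = [0, 9, 10, 3, 5].

Step 1: column multipliers v_i = (∏_{j≠i}(α_i − α_j))^{−1} mod 11.
  i = 1 (α = 9): (9−7)(9−8)(9−1)(9−3) = 2·1·8·6 = 96 ≡ 8, so v_1 = 8^{−1} = 7 (mod 11).
  i = 2 (α = 7): (7−9)(7−8)(7−1)(7−3) = (−2)·(−1)·6·4 = 48 ≡ 4, so v_2 = 4^{−1} = 3 (mod 11).
  i = 3 (α = 8): (8−9)(8−7)(8−1)(8−3) = (−1)·1·7·5 = −35 ≡ 9, so v_3 = 9^{−1} = 5 (mod 11).
  i = 4 (α = 1): (1−9)(1−7)(1−8)(1−3) = (−8)·(−6)·(−7)·(−2) = 672 ≡ 1, so v_4 = 1^{−1} = 1 (mod 11).
  i = 5 (α = 3): (3−9)(3−7)(3−8)(3−1) = (−6)·(−4)·(−5)·2 = −240 ≡ 2, so v_5 = 2^{−1} = 6 (mod 11).
  v = [7, 3, 5, 1, 6].
Step 2: syndromes of r = [0, 9, 10, 3, 1] (all sums mod 11).
  S_0 = Σ v_i r_i = 7·0 + 3·9 + 5·10 + 1·3 + 6·1 = 86 ≡ 9.
  S_1 = Σ v_i α_i r_i = 7·9·0 + 3·7·9 + 5·8·10 + 1·1·3 + 6·3·1 = 610 ≡ 5.
  α_i^2 mod 11 = [4, 5, 9, 1, 9].
  S_2 = Σ v_i α_i^2 r_i = 7·4·0 + 3·5·9 + 5·9·10 + 1·1·3 + 6·9·1 = 642 ≡ 4.
  S = (9, 5, 4) ≠ 0, so r is not a codeword (an error is present).
Step 3: locate the error. For a single error e at position i, S_ℓ = v_i·e·α_i^ℓ, so α_err = S_1/S_0.
  S_0^{−1} = 9^{−1} = 5 (mod 11), so α_err = 5·5 = 25 ≡ 3 = α_5. Error position i = 5.
  Consistency check: S_2/S_1 = 4·9 = 36 ≡ 3 = α_err ✓ (single-error assumption holds).
Step 4: error magnitude e = S_0/v_5 = S_0·∏_{j≠5}(α_5 − α_j) = 9·2 = 18 ≡ 7 (mod 11).
Step 5: correct position 5: c_5 = r_5 − e = 1 − 7 ≡ 5 (mod 11). Hence c = [0, 9, 10, 3, 5].
  Check: interpolating c through the α_i gives m(x) = 2 + 1·x (degree < 2) with m(α_i) = c_i for every i, so c is indeed a codeword.


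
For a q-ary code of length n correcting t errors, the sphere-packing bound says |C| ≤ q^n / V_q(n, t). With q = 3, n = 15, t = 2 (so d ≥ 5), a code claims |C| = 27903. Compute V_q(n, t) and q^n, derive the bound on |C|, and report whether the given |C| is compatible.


V_q(n, t) = 451, q^n = 14348907, Hamming bound = 31815, |C| = 27903 ≤ bound (satisfied).

Step 1: Compute V_q(n, t) = Σ_{j=0}^2 C(n, j) (q−1)^j.
  j = 0: C(15,0)·(2)^0 = 1·1 = 1.
  j = 1: C(15,1)·(2)^1 = 15·2 = 30.
  j = 2: C(15,2)·(2)^2 = 105·4 = 420.
  V_q(n, t) = 1 + 30 + 420 = 451.
Step 2: q^n = 3^15 = 14348907.
Step 3: Hamming bound ⌊q^n / V_q(n,t)⌋ = ⌊14348907/451⌋ = 31815.
Step 4: Compare |C| = 27903 to 31815: satisfied.
The claimed |C| lies below the Hamming bound.


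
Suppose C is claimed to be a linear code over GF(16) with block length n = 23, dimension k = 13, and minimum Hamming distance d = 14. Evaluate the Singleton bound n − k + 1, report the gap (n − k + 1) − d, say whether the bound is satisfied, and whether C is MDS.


Singleton RHS = n − k + 1 = 11, slack = -3, bound violated (no such code; not MDS).

Singleton bound: d ≤ n − k + 1.
Here n = 23, k = 13, so n − k + 1 = 11.
Given d = 14, check d ≤ 11: NO.
Slack = (n − k + 1) − d = -3.
The slack is negative: d = 14 exceeds n − k + 1 = 11 by 3, so the Singleton bound is violated and no linear [23, 13, 14]_16 code can exist. In particular it is not MDS (MDS requires d = n − k + 1 exactly).
Description: the claimed parameters are [23, 13, 14]_16; such a code would be impossible (violates the Singleton bound).


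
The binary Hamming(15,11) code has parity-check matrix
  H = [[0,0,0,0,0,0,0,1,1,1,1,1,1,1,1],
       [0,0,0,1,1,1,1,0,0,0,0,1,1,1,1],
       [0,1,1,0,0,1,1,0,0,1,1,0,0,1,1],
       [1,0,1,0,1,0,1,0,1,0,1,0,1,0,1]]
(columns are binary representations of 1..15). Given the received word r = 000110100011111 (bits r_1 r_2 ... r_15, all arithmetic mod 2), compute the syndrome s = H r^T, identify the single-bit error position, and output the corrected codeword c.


s = (1, 1, 0, 1)^T, error position = 13, corrected codeword c = 000110100011011

Compute s = H r^T mod 2 one row at a time:
  s_1 = 0 + 0 + 0 + 1 + 1 + 1 + 1 + 1 = 5 ≡ 1 (mod 2).
  s_2 = 1 + 1 + 0 + 1 + 1 + 1 + 1 + 1 = 7 ≡ 1 (mod 2).
  s_3 = 0 + 0 + 0 + 1 + 0 + 1 + 1 + 1 = 4 ≡ 0 (mod 2).
  s_4 = 0 + 0 + 1 + 1 + 0 + 1 + 1 + 1 = 5 ≡ 1 (mod 2).
s = (1, 1, 0, 1)^T — this equals column 13 of H (binary 1101), so error is at position 13.
Correct: flip bit 13 of r = 000110100011111 to get c = 000110100011011.


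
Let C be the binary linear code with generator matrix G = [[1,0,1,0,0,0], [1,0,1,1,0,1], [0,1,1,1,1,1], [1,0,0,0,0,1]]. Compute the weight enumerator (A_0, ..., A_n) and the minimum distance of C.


Weight distribution: A_0 = 1, A_2 = 6, A_3 = 4, A_4 = 1, A_5 = 4. Minimum distance d = 2.

Enumerate all 2^4 = 16 messages m ∈ F_2^4.
For each, compute codeword c = mG in F_2^6, then tally its weight.
  m = 0000 → c = 000000, weight = 0.
  m = 1000 → c = 101000, weight = 2.
  m = 0100 → c = 101101, weight = 4.
  m = 1100 → c = 000101, weight = 2.
  m = 0010 → c = 011111, weight = 5.
  m = 1010 → c = 110111, weight = 5.
  m = 0110 → c = 110010, weight = 3.
  m = 1110 → c = 011010, weight = 3.
  m = 0001 → c = 100001, weight = 2.
  m = 1001 → c = 001001, weight = 2.
  m = 0101 → c = 001100, weight = 2.
  m = 1101 → c = 100100, weight = 2.
  m = 0011 → c = 111110, weight = 5.
  m = 1011 → c = 010110, weight = 3.
  m = 0111 → c = 010011, weight = 3.
  m = 1111 → c = 111011, weight = 5.
Tally weights:
  weight 0: 1 codewords.
  weight 2: 6 codewords.
  weight 3: 4 codewords.
  weight 4: 1 codewords.
  weight 5: 4 codewords.
Minimum distance d = smallest w > 0 with A_w > 0 = 2.
Sanity: Σ A_w = 16 = 2^4 = 16 ✓.


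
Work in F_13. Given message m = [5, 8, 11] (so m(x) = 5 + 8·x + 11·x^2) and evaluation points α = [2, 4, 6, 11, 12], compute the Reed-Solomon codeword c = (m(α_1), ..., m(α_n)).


c = [0, 5, 7, 7, 8]

Message polynomial: m(x) = 5 + 8·x + 11·x^2 (mod 13).
For each evaluation point α_i, compute m(α_i) mod 13:
  α_1 = 2: Horner steps 11 → 4 → 0, so m(2) = 0.
  α_2 = 4: Horner steps 11 → 0 → 5, so m(4) = 5.
  α_3 = 6: Horner steps 11 → 9 → 7, so m(6) = 7.
  α_4 = 11: Horner steps 11 → 12 → 7, so m(11) = 7.
  α_5 = 12: Horner steps 11 → 10 → 8, so m(12) = 8.
Codeword c = [0, 5, 7, 7, 8] ∈ F_13^5.


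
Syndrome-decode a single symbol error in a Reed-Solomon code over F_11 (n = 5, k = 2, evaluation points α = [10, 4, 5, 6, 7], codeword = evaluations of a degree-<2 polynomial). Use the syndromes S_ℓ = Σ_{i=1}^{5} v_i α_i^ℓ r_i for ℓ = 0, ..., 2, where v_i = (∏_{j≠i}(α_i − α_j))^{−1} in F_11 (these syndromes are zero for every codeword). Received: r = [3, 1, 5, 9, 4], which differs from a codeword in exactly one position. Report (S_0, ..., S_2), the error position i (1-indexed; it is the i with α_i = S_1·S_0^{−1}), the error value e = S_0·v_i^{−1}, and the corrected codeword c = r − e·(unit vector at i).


S = (6, 9, 8), error at position 5, error magnitude e = 2, c = [3, 1, 5, 9, 2].

Step 1: column multipliers v_i = (∏_{j≠i}(α_i − α_j))^{−1} mod 11.
  i = 1 (α = 10): (10−4)(10−5)(10−6)(10−7) = 6·5·4·3 = 360 ≡ 8, so v_1 = 8^{−1} = 7 (mod 11).
  i = 2 (α = 4): (4−10)(4−5)(4−6)(4−7) = (−6)·(−1)·(−2)·(−3) = 36 ≡ 3, so v_2 = 3^{−1} = 4 (mod 11).
  i = 3 (α = 5): (5−10)(5−4)(5−6)(5−7) = (−5)·1·(−1)·(−2) = −10 ≡ 1, so v_3 = 1^{−1} = 1 (mod 11).
  i = 4 (α = 6): (6−10)(6−4)(6−5)(6−7) = (−4)·2·1·(−1) = 8 ≡ 8, so v_4 = 8^{−1} = 7 (mod 11).
  i = 5 (α = 7): (7−10)(7−4)(7−5)(7−6) = (−3)·3·2·1 = −18 ≡ 4, so v_5 = 4^{−1} = 3 (mod 11).
  v = [7, 4, 1, 7, 3].
Step 2: syndromes of r = [3, 1, 5, 9, 4] (all sums mod 11).
  S_0 = Σ v_i r_i = 7·3 + 4·1 + 1·5 + 7·9 + 3·4 = 105 ≡ 6.
  S_1 = Σ v_i α_i r_i = 7·10·3 + 4·4·1 + 1·5·5 + 7·6·9 + 3·7·4 = 713 ≡ 9.
  α_i^2 mod 11 = [1, 5, 3, 3, 5].
  S_2 = Σ v_i α_i^2 r_i = 7·1·3 + 4·5·1 + 1·3·5 + 7·3·9 + 3·5·4 = 305 ≡ 8.
  S = (6, 9, 8) ≠ 0, so r is not a codeword (an error is present).
Step 3: locate the error. For a single error e at position i, S_ℓ = v_i·e·α_i^ℓ, so α_err = S_1/S_0.
  S_0^{−1} = 6^{−1} = 2 (mod 11), so α_err = 9·2 = 18 ≡ 7 = α_5. Error position i = 5.
  Consistency check: S_2/S_1 = 8·5 = 40 ≡ 7 = α_err ✓ (single-error assumption holds).
Step 4: error magnitude e = S_0/v_5 = S_0·∏_{j≠5}(α_5 − α_j) = 6·4 = 24 ≡ 2 (mod 11).
Step 5: correct position 5: c_5 = r_5 − e = 4 − 2 ≡ 2 (mod 11). Hence c = [3, 1, 5, 9, 2].
  Check: interpolating c through the α_i gives m(x) = 7 + 4·x (degree < 2) with m(α_i) = c_i for every i, so c is indeed a codeword.


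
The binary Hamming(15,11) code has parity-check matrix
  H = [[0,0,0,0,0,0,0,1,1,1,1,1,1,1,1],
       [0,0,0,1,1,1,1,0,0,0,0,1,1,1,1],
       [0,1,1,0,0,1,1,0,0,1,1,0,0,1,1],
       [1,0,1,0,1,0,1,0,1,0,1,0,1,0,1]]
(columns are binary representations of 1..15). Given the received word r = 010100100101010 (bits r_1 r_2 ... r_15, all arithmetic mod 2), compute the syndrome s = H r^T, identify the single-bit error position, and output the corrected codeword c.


s = (1, 0, 0, 1)^T, error position = 9, corrected codeword c = 010100101101010

Compute s = H r^T mod 2 one row at a time:
  s_1 = 0 + 0 + 1 + 0 + 1 + 0 + 1 + 0 = 3 ≡ 1 (mod 2).
  s_2 = 1 + 0 + 0 + 1 + 1 + 0 + 1 + 0 = 4 ≡ 0 (mod 2).
  s_3 = 1 + 0 + 0 + 1 + 1 + 0 + 1 + 0 = 4 ≡ 0 (mod 2).
  s_4 = 0 + 0 + 0 + 1 + 0 + 0 + 0 + 0 = 1 ≡ 1 (mod 2).
s = (1, 0, 0, 1)^T — this equals column 9 of H (binary 1001), so error is at position 9.
Correct: flip bit 9 of r = 010100100101010 to get c = 010100101101010.


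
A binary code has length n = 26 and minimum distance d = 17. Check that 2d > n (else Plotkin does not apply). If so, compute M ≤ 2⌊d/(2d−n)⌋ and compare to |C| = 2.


Plotkin bound M ≤ 4; given |C| = 2 ≤ bound (satisfied).

Check applicability: 2d = 34, n = 26.
2d − n = 8 > 0, so Plotkin applies.
Compute d/(2d−n) = 17/8 ≈ 2.1250.
⌊d/(2d−n)⌋ = 2.
Plotkin bound: M ≤ 2·2 = 4.
Given |C| = 2, check: satisfied.
This |C| is below the Plotkin bound.


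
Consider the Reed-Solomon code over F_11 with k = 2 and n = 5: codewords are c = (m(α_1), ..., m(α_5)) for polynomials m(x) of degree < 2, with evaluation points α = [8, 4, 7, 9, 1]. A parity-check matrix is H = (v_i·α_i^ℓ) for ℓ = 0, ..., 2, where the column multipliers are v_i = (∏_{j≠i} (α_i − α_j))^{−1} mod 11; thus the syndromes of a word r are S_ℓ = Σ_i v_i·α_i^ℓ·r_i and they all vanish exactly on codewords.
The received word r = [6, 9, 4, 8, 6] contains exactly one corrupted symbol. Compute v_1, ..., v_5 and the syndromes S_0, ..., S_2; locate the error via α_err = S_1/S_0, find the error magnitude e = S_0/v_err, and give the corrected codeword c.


S = (2, 2, 2), error at position 5, error magnitude e = 3, c = [6, 9, 4, 8, 3].

Step 1: column multipliers v_i = (∏_{j≠i}(α_i − α_j))^{−1} mod 11.
  i = 1 (α = 8): (8−4)(8−7)(8−9)(8−1) = 4·1·(−1)·7 = −28 ≡ 5, so v_1 = 5^{−1} = 9 (mod 11).
  i = 2 (α = 4): (4−8)(4−7)(4−9)(4−1) = (−4)·(−3)·(−5)·3 = −180 ≡ 7, so v_2 = 7^{−1} = 8 (mod 11).
  i = 3 (α = 7): (7−8)(7−4)(7−9)(7−1) = (−1)·3·(−2)·6 = 36 ≡ 3, so v_3 = 3^{−1} = 4 (mod 11).
  i = 4 (α = 9): (9−8)(9−4)(9−7)(9−1) = 1·5·2·8 = 80 ≡ 3, so v_4 = 3^{−1} = 4 (mod 11).
  i = 5 (α = 1): (1−8)(1−4)(1−7)(1−9) = (−7)·(−3)·(−6)·(−8) = 1008 ≡ 7, so v_5 = 7^{−1} = 8 (mod 11).
  v = [9, 8, 4, 4, 8].
Step 2: syndromes of r = [6, 9, 4, 8, 6] (all sums mod 11).
  S_0 = Σ v_i r_i = 9·6 + 8·9 + 4·4 + 4·8 + 8·6 = 222 ≡ 2.
  S_1 = Σ v_i α_i r_i = 9·8·6 + 8·4·9 + 4·7·4 + 4·9·8 + 8·1·6 = 1168 ≡ 2.
  α_i^2 mod 11 = [9, 5, 5, 4, 1].
  S_2 = Σ v_i α_i^2 r_i = 9·9·6 + 8·5·9 + 4·5·4 + 4·4·8 + 8·1·6 = 1102 ≡ 2.
  S = (2, 2, 2) ≠ 0, so r is not a codeword (an error is present).
Step 3: locate the error. For a single error e at position i, S_ℓ = v_i·e·α_i^ℓ, so α_err = S_1/S_0.
  S_0^{−1} = 2^{−1} = 6 (mod 11), so α_err = 2·6 = 12 ≡ 1 = α_5. Error position i = 5.
  Consistency check: S_2/S_1 = 2·6 = 12 ≡ 1 = α_err ✓ (single-error assumption holds).
Step 4: error magnitude e = S_0/v_5 = S_0·∏_{j≠5}(α_5 − α_j) = 2·7 = 14 ≡ 3 (mod 11).
Step 5: correct position 5: c_5 = r_5 − e = 6 − 3 ≡ 3 (mod 11). Hence c = [6, 9, 4, 8, 3].
  Check: interpolating c through the α_i gives m(x) = 1 + 2·x (degree < 2) with m(α_i) = c_i for every i, so c is indeed a codeword.


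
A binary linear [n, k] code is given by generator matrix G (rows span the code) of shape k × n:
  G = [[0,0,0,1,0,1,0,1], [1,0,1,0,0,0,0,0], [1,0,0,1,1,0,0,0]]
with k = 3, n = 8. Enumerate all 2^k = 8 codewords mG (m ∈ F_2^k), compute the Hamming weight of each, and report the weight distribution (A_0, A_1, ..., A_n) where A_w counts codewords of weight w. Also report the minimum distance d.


Weight distribution: A_0 = 1, A_2 = 1, A_3 = 3, A_4 = 2, A_5 = 1. Minimum distance d = 2.

Enumerate all 2^3 = 8 messages m ∈ F_2^3.
For each, compute codeword c = mG in F_2^8, then tally its weight.
  m = 000 → c = 00000000, weight = 0.
  m = 100 → c = 00010101, weight = 3.
  m = 010 → c = 10100000, weight = 2.
  m = 110 → c = 10110101, weight = 5.
  m = 001 → c = 10011000, weight = 3.
  m = 101 → c = 10001101, weight = 4.
  m = 011 → c = 00111000, weight = 3.
  m = 111 → c = 00101101, weight = 4.
Tally weights:
  weight 0: 1 codewords.
  weight 2: 1 codewords.
  weight 3: 3 codewords.
  weight 4: 2 codewords.
  weight 5: 1 codewords.
Minimum distance d = smallest w > 0 with A_w > 0 = 2.
Sanity: Σ A_w = 8 = 2^3 = 8 ✓.


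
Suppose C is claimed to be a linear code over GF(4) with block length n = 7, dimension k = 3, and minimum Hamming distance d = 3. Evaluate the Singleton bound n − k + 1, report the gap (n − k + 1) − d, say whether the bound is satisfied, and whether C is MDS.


Singleton RHS = n − k + 1 = 5, slack = 2, bound satisfied, not MDS.

Singleton bound: d ≤ n − k + 1.
Here n = 7, k = 3, so n − k + 1 = 5.
Given d = 3, check d ≤ 5: YES.
Slack = (n − k + 1) − d = 2.
The code is NOT MDS (slack = 2 > 0).
Description: the claimed parameters are [7, 3, 3]_4; such a code would be non-MDS.
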